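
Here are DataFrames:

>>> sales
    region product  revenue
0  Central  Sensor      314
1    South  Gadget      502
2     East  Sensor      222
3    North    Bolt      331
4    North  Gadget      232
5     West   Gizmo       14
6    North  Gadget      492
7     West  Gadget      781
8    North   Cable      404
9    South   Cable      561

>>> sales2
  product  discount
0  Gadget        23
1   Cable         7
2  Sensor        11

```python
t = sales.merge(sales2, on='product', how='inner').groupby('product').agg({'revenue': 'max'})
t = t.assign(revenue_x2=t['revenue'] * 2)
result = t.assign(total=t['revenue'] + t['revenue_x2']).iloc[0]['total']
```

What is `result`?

merge on 'product' (how='inner') → 8 rows:
    region product  revenue  discount
0  Central  Sensor      314        11
1    South  Gadget      502        23
2     East  Sensor      222        11
3    North  Gadget      232        23
4    North  Gadget      492        23
5     West  Gadget      781        23
6    North   Cable      404         7
7    South   Cable      561         7
group by product, max of revenue:
         revenue
product         
Cable        561
Gadget       781
Sensor       314
add column revenue_x2 = t['revenue'] * 2:
         revenue  revenue_x2
product                     
Cable        561        1122
Gadget       781        1562
Sensor       314         628
add column total = t['revenue'] + t['revenue_x2']:
         revenue  revenue_x2  total
product                            
Cable        561        1122   1683
Gadget       781        1562   2343
Sensor       314         628    942
value at position 0, column 'total' → 1683

1683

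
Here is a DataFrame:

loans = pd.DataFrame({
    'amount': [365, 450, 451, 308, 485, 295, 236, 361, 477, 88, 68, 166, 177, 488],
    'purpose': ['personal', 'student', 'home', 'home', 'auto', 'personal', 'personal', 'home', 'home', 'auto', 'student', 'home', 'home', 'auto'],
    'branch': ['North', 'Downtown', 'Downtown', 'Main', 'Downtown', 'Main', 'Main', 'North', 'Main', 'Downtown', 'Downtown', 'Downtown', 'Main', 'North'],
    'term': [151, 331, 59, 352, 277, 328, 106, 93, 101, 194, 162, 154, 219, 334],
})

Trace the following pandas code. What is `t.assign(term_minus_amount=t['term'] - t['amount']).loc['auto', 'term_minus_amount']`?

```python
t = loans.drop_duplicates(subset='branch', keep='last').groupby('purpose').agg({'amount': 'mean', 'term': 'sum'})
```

drop duplicate branch (keep=last):
    amount purpose    branch  term
11     166    home  Downtown   154
12     177    home      Main   219
13     488    auto     North   334
group by purpose: mean(amount), sum(term):
         amount  term
purpose              
auto      488.0   334
home      171.5   373
add column term_minus_amount = t['term'] - t['amount']:
         amount  term  term_minus_amount
purpose                                 
auto      488.0   334             -154.0
home      171.5   373              201.5
Then the value at row 'auto', column 'term_minus_amount': -154.0

-154.0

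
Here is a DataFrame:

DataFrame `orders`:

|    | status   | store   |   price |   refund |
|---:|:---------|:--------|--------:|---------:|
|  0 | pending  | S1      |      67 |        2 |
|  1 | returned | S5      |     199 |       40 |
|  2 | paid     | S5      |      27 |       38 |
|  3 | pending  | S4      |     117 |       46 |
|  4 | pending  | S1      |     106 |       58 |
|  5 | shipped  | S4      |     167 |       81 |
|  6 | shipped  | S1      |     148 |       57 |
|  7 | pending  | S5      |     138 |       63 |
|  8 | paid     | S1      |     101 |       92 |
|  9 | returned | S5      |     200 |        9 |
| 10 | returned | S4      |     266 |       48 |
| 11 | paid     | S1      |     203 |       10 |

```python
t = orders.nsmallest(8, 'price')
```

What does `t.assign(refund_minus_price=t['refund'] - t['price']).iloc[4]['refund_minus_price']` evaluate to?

take 8 rows with smallest price:
    status store  price  refund
2     paid    S5     27      38
0  pending    S1     67       2
8     paid    S1    101      92
4  pending    S1    106      58
3  pending    S4    117      46
7  pending    S5    138      63
6  shipped    S1    148      57
5  shipped    S4    167      81
add column refund_minus_price = t['refund'] - t['price']:
    status store  price  refund  refund_minus_price
2     paid    S5     27      38                  11
0  pending    S1     67       2                 -65
8     paid    S1    101      92                  -9
4  pending    S1    106      58                 -48
3  pending    S4    117      46                 -71
7  pending    S5    138      63                 -75
6  shipped    S1    148      57                 -91
5  shipped    S4    167      81                 -86
value at position 4, column 'refund_minus_price' → -71

-71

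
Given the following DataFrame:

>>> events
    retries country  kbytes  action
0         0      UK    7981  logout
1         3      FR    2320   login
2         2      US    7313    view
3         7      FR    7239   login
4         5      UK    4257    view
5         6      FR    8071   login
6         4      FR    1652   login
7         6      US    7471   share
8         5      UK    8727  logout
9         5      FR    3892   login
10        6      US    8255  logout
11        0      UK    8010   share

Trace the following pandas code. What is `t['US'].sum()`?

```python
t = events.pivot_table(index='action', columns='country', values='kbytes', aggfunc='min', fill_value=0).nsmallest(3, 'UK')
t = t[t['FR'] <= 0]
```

15568

pivot: rows=action, cols=country, min(kbytes):
country    FR    UK    US
action                   
login    1652     0     0
logout      0  7981  8255
share       0  8010  7471
view        0  4257  7313
take 3 rows with smallest UK:
country    FR    UK    US
action                   
login    1652     0     0
view        0  4257  7313
logout      0  7981  8255
filter rows where FR <= 0:
country  FR    UK    US
action                 
view      0  4257  7313
logout    0  7981  8255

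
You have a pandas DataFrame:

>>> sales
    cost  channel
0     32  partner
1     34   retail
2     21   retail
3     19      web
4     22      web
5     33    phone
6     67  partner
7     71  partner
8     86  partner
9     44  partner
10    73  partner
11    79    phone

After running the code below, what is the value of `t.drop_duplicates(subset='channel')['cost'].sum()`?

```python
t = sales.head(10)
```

take first 10 rows:
   cost  channel
0    32  partner
1    34   retail
2    21   retail
3    19      web
4    22      web
5    33    phone
6    67  partner
7    71  partner
8    86  partner
9    44  partner
drop duplicate channel (keep=first):
   cost  channel
0    32  partner
1    34   retail
3    19      web
5    33    phone
Taking the sum of column 'cost' gives 118.

118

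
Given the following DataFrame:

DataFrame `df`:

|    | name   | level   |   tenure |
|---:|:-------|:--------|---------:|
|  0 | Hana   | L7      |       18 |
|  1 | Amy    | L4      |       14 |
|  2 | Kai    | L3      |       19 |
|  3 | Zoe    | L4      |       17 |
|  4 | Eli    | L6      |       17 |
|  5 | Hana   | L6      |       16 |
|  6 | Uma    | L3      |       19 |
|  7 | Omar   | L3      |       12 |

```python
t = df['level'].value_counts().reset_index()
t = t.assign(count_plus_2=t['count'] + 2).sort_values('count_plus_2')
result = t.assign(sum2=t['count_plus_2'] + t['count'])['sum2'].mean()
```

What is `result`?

6.0

value_counts of level:
level
L3    3
L4    2
L6    2
L7    1
Name: count, dtype: int64
reset_index():
  level  count
0    L3      3
1    L4      2
2    L6      2
3    L7      1
add column count_plus_2 = t['count'] + 2:
  level  count  count_plus_2
0    L3      3             5
1    L4      2             4
2    L6      2             4
3    L7      1             3
sort by count_plus_2:
  level  count  count_plus_2
3    L7      1             3
1    L4      2             4
2    L6      2             4
0    L3      3             5
add column sum2 = t['count_plus_2'] + t['count']:
  level  count  count_plus_2  sum2
3    L7      1             3     4
1    L4      2             4     6
2    L6      2             4     6
0    L3      3             5     8
So mean() = 6.0.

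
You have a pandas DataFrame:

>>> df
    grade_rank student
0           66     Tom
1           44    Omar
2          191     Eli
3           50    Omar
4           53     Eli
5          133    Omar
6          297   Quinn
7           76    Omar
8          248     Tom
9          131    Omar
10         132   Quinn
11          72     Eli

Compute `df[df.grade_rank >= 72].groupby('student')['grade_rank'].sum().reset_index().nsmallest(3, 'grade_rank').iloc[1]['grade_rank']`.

filter rows where grade_rank >= 72:
    grade_rank student
2          191     Eli
5          133    Omar
6          297   Quinn
7           76    Omar
8          248     Tom
9          131    Omar
10         132   Quinn
11          72     Eli
group by student, sum of grade_rank:
student
Eli      263
Omar     340
Quinn    429
Tom      248
Name: grade_rank, dtype: int64
reset_index():
  student  grade_rank
0     Eli         263
1    Omar         340
2   Quinn         429
3     Tom         248
take 3 rows with smallest grade_rank:
  student  grade_rank
3     Tom         248
0     Eli         263
1    Omar         340
The value at position 1, column 'grade_rank' is 263.

263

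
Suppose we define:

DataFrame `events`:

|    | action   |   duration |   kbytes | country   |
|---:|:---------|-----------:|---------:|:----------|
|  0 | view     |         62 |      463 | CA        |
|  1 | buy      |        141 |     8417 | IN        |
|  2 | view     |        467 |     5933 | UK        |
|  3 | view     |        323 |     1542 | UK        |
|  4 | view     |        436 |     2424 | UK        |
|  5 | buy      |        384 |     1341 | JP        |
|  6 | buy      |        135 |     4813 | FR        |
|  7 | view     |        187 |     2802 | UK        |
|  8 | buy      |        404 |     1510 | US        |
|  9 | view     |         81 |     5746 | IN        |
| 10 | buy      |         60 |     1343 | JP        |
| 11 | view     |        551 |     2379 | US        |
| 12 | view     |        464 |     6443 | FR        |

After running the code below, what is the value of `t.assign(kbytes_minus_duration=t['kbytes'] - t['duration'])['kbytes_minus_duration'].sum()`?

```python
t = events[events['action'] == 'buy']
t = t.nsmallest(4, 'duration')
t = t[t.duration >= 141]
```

9233

filter rows where action == 'buy':
   action  duration  kbytes country
1     buy       141    8417      IN
5     buy       384    1341      JP
6     buy       135    4813      FR
8     buy       404    1510      US
10    buy        60    1343      JP
take 4 rows with smallest duration:
   action  duration  kbytes country
10    buy        60    1343      JP
6     buy       135    4813      FR
1     buy       141    8417      IN
5     buy       384    1341      JP
filter rows where duration >= 141:
  action  duration  kbytes country
1    buy       141    8417      IN
5    buy       384    1341      JP
add column kbytes_minus_duration = t['kbytes'] - t['duration']:
  action  duration  kbytes country  kbytes_minus_duration
1    buy       141    8417      IN                   8276
5    buy       384    1341      JP                    957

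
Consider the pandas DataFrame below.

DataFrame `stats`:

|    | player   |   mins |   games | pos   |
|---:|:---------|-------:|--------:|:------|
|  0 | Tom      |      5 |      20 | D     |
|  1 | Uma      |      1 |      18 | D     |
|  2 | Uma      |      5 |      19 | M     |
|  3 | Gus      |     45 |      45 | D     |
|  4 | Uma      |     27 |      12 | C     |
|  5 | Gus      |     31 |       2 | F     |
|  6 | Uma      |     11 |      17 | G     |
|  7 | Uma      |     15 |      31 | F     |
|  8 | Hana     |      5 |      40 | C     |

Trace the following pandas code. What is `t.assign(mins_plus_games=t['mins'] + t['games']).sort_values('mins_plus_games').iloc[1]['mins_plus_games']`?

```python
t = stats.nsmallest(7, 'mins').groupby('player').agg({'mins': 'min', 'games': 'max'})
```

32

take 7 rows with smallest mins:
  player  mins  games pos
1    Uma     1     18   D
0    Tom     5     20   D
2    Uma     5     19   M
8   Hana     5     40   C
6    Uma    11     17   G
7    Uma    15     31   F
4    Uma    27     12   C
group by player: min(mins), max(games):
        mins  games
player             
Hana       5     40
Tom        5     20
Uma        1     31
add column mins_plus_games = t['mins'] + t['games']:
        mins  games  mins_plus_games
player                              
Hana       5     40               45
Tom        5     20               25
Uma        1     31               32
sort by mins_plus_games:
        mins  games  mins_plus_games
player                              
Tom        5     20               25
Uma        1     31               32
Hana       5     40               45
Reading off the value at position 1, column 'mins_plus_games', we get 32.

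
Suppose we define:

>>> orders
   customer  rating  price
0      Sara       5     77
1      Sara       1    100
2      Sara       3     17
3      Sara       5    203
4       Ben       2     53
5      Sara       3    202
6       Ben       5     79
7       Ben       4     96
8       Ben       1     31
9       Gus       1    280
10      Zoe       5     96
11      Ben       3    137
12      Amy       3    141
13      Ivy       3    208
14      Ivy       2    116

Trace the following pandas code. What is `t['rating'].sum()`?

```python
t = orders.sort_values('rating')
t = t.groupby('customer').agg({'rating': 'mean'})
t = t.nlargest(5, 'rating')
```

16.9

sort by rating:
   customer  rating  price
1      Sara       1    100
8       Ben       1     31
9       Gus       1    280
4       Ben       2     53
14      Ivy       2    116
2      Sara       3     17
5      Sara       3    202
11      Ben       3    137
12      Amy       3    141
13      Ivy       3    208
7       Ben       4     96
0      Sara       5     77
3      Sara       5    203
6       Ben       5     79
10      Zoe       5     96
group by customer, mean of rating:
          rating
customer        
Amy          3.0
Ben          3.0
Gus          1.0
Ivy          2.5
Sara         3.4
Zoe          5.0
take 5 rows with largest rating:
          rating
customer        
Zoe          5.0
Sara         3.4
Amy          3.0
Ben          3.0
Ivy          2.5
Then the sum of column 'rating': 16.9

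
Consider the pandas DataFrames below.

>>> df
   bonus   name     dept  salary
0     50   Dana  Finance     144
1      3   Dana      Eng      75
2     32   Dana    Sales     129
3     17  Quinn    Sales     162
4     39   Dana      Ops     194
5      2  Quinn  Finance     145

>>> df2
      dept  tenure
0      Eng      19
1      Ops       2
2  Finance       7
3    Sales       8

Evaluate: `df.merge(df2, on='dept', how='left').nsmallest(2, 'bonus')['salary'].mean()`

110.0

merge on 'dept' (how='left') → 6 rows:
   bonus   name     dept  salary  tenure
0     50   Dana  Finance     144       7
1      3   Dana      Eng      75      19
2     32   Dana    Sales     129       8
3     17  Quinn    Sales     162       8
4     39   Dana      Ops     194       2
5      2  Quinn  Finance     145       7
take 2 rows with smallest bonus:
   bonus   name     dept  salary  tenure
5      2  Quinn  Finance     145       7
1      3   Dana      Eng      75      19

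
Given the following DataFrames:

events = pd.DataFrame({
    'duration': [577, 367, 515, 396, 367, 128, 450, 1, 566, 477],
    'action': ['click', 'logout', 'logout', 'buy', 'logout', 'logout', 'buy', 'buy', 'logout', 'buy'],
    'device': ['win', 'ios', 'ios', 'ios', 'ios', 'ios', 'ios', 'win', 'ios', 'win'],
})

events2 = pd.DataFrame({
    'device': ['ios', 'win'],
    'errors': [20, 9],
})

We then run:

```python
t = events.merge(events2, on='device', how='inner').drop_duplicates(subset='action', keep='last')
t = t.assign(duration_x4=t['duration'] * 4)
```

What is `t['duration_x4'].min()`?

merge on 'device' (how='inner') → 10 rows:
   duration  action device  errors
0       577   click    win       9
1       367  logout    ios      20
2       515  logout    ios      20
3       396     buy    ios      20
4       367  logout    ios      20
5       128  logout    ios      20
6       450     buy    ios      20
7         1     buy    win       9
8       566  logout    ios      20
9       477     buy    win       9
drop duplicate action (keep=last):
   duration  action device  errors
0       577   click    win       9
8       566  logout    ios      20
9       477     buy    win       9
add column duration_x4 = t['duration'] * 4:
   duration  action device  errors  duration_x4
0       577   click    win       9         2308
8       566  logout    ios      20         2264
9       477     buy    win       9         1908
Reading off the min of column 'duration_x4', we get 1908.

1908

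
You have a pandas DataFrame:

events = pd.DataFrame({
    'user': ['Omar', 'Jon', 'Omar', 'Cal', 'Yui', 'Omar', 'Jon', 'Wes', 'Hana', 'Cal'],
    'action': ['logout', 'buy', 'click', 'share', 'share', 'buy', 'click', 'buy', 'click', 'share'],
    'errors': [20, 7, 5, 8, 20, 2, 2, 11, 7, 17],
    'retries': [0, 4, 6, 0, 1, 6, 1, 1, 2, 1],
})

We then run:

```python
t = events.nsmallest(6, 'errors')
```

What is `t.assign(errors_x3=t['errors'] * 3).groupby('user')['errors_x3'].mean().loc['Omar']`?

take 6 rows with smallest errors:
   user action  errors  retries
5  Omar    buy       2        6
6   Jon  click       2        1
2  Omar  click       5        6
1   Jon    buy       7        4
8  Hana  click       7        2
3   Cal  share       8        0
add column errors_x3 = t['errors'] * 3:
   user action  errors  retries  errors_x3
5  Omar    buy       2        6          6
6   Jon  click       2        1          6
2  Omar  click       5        6         15
1   Jon    buy       7        4         21
8  Hana  click       7        2         21
3   Cal  share       8        0         24
group by user, mean of errors_x3:
user
Cal     24.0
Hana    21.0
Jon     13.5
Omar    10.5
Name: errors_x3, dtype: float64

10.5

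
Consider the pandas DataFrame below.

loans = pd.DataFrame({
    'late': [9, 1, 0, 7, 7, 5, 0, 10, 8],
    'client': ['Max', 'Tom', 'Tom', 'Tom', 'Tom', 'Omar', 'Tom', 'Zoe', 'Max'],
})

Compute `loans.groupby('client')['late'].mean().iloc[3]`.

group by client, mean of late:
client
Max      8.5
Omar     5.0
Tom      3.0
Zoe     10.0
Name: late, dtype: float64

10.0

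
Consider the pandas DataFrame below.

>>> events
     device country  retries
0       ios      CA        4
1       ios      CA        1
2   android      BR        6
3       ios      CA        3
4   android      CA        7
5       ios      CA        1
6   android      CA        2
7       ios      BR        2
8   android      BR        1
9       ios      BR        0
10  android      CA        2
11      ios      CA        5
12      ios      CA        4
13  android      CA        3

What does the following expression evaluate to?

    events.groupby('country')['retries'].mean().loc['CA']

group by country, mean of retries:
country
BR    2.25
CA    3.20
Name: retries, dtype: float64
Reading off the value at index 'CA', we get 3.2.

3.2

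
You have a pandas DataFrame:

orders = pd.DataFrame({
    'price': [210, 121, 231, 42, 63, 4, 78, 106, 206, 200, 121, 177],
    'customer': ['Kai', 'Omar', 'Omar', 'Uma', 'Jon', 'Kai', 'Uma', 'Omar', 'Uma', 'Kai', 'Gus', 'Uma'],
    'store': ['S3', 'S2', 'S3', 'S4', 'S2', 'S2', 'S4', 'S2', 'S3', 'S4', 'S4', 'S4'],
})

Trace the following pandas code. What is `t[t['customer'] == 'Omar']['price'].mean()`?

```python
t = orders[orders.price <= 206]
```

filter rows where price <= 206:
    price customer store
1     121     Omar    S2
3      42      Uma    S4
4      63      Jon    S2
5       4      Kai    S2
6      78      Uma    S4
7     106     Omar    S2
8     206      Uma    S3
9     200      Kai    S4
10    121      Gus    S4
11    177      Uma    S4
filter rows where customer == 'Omar':
   price customer store
1    121     Omar    S2
7    106     Omar    S2
Finally, mean of column 'price' = 113.5.

113.5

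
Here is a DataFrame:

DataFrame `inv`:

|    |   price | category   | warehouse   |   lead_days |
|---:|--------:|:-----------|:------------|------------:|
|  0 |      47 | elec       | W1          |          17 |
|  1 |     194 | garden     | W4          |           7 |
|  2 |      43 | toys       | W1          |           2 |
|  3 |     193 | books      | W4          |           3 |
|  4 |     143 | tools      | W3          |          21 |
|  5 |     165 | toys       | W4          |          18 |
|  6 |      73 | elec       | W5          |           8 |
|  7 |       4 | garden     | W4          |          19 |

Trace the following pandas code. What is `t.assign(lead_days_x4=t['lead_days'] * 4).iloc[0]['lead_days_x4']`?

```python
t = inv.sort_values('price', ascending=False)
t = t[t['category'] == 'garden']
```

28

sort by price descending:
   price category warehouse  lead_days
1    194   garden        W4          7
3    193    books        W4          3
5    165     toys        W4         18
4    143    tools        W3         21
6     73     elec        W5          8
0     47     elec        W1         17
2     43     toys        W1          2
7      4   garden        W4         19
filter rows where category == 'garden':
   price category warehouse  lead_days
1    194   garden        W4          7
7      4   garden        W4         19
add column lead_days_x4 = t['lead_days'] * 4:
   price category warehouse  lead_days  lead_days_x4
1    194   garden        W4          7            28
7      4   garden        W4         19            76
So iloc[0]['lead_days_x4'] = 28.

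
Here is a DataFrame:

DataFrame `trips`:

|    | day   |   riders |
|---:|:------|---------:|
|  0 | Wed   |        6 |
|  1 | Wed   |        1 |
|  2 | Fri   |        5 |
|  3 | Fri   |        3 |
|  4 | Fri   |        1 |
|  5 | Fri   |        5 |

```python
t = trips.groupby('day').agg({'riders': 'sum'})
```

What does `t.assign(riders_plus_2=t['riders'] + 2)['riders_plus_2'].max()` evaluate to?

16

group by day, sum of riders:
     riders
day        
Fri      14
Wed       7
add column riders_plus_2 = t['riders'] + 2:
     riders  riders_plus_2
day                       
Fri      14             16
Wed       7              9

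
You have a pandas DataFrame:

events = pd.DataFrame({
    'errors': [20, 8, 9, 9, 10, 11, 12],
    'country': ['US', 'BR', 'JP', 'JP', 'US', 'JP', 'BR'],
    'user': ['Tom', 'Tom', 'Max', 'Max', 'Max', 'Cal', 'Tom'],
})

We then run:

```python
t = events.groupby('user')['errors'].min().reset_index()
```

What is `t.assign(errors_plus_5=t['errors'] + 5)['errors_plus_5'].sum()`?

43

group by user, min of errors:
user
Cal    11
Max     9
Tom     8
Name: errors, dtype: int64
reset_index():
  user  errors
0  Cal      11
1  Max       9
2  Tom       8
add column errors_plus_5 = t['errors'] + 5:
  user  errors  errors_plus_5
0  Cal      11             16
1  Max       9             14
2  Tom       8             13
The sum of column 'errors_plus_5' is 43.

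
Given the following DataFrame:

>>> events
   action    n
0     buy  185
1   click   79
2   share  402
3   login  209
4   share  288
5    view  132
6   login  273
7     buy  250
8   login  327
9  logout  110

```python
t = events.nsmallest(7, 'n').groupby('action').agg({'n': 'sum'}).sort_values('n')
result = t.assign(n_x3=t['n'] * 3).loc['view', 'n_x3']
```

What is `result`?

take 7 rows with smallest n:
   action    n
1   click   79
9  logout  110
5    view  132
0     buy  185
3   login  209
7     buy  250
6   login  273
group by action, sum of n:
          n
action     
buy     435
click    79
login   482
logout  110
view    132
sort by n:
          n
action     
click    79
logout  110
view    132
buy     435
login   482
add column n_x3 = t['n'] * 3:
          n  n_x3
action           
click    79   237
logout  110   330
view    132   396
buy     435  1305
login   482  1446
Hence 396.

396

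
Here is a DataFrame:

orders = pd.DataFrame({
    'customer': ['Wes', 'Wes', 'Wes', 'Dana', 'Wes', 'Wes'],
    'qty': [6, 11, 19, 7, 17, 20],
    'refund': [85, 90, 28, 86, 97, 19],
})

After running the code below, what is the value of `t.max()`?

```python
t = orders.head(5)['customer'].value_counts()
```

4

take first 5 rows:
  customer  qty  refund
0      Wes    6      85
1      Wes   11      90
2      Wes   19      28
3     Dana    7      86
4      Wes   17      97
value_counts of customer:
customer
Wes     4
Dana    1
Name: count, dtype: int64
Taking the max of the resulting series gives 4.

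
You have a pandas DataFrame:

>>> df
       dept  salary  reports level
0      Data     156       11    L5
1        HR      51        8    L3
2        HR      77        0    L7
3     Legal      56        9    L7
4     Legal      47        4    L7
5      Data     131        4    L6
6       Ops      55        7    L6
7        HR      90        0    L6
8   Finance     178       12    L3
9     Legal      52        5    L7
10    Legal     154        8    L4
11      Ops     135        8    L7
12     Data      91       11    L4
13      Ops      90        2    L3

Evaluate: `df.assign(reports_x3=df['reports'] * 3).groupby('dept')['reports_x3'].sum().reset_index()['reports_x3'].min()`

add column reports_x3 = df['reports'] * 3:
       dept  salary  reports level  reports_x3
0      Data     156       11    L5          33
1        HR      51        8    L3          24
2        HR      77        0    L7           0
3     Legal      56        9    L7          27
4     Legal      47        4    L7          12
5      Data     131        4    L6          12
6       Ops      55        7    L6          21
7        HR      90        0    L6           0
8   Finance     178       12    L3          36
9     Legal      52        5    L7          15
10    Legal     154        8    L4          24
11      Ops     135        8    L7          24
12     Data      91       11    L4          33
13      Ops      90        2    L3           6
group by dept, sum of reports_x3:
dept
Data       78
Finance    36
HR         24
Legal      78
Ops        51
Name: reports_x3, dtype: int64
reset_index():
      dept  reports_x3
0     Data          78
1  Finance          36
2       HR          24
3    Legal          78
4      Ops          51

24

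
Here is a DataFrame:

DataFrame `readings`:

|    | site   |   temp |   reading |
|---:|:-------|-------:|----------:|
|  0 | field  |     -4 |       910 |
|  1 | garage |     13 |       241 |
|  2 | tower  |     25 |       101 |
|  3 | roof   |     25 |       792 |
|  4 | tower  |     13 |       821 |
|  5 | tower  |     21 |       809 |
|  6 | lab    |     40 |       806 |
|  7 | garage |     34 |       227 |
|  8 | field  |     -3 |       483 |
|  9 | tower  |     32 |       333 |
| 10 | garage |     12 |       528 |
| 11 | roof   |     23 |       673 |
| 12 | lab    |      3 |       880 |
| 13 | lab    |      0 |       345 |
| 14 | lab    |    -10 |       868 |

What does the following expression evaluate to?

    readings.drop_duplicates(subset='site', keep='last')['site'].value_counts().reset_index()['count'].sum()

drop duplicate site (keep=last):
      site  temp  reading
8    field    -3      483
9    tower    32      333
10  garage    12      528
11    roof    23      673
14     lab   -10      868
value_counts of site:
site
field     1
tower     1
garage    1
roof      1
lab       1
Name: count, dtype: int64
reset_index():
     site  count
0   field      1
1   tower      1
2  garage      1
3    roof      1
4     lab      1
The sum of column 'count' is 5.

5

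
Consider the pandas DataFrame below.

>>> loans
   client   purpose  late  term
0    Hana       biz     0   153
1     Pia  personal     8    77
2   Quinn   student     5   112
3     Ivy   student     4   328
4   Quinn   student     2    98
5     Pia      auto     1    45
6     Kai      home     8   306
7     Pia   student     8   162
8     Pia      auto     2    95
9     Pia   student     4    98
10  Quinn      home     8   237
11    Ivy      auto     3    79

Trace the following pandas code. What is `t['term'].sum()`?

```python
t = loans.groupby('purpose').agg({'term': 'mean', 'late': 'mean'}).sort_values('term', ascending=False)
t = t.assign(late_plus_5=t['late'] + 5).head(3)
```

group by purpose: mean(term), mean(late):
           term  late
purpose              
auto       73.0   2.0
biz       153.0   0.0
home      271.5   8.0
personal   77.0   8.0
student   159.6   4.6
sort by term descending:
           term  late
purpose              
home      271.5   8.0
student   159.6   4.6
biz       153.0   0.0
personal   77.0   8.0
auto       73.0   2.0
add column late_plus_5 = t['late'] + 5:
           term  late  late_plus_5
purpose                           
home      271.5   8.0         13.0
student   159.6   4.6          9.6
biz       153.0   0.0          5.0
personal   77.0   8.0         13.0
auto       73.0   2.0          7.0
take first 3 rows:
          term  late  late_plus_5
purpose                          
home     271.5   8.0         13.0
student  159.6   4.6          9.6
biz      153.0   0.0          5.0

584.1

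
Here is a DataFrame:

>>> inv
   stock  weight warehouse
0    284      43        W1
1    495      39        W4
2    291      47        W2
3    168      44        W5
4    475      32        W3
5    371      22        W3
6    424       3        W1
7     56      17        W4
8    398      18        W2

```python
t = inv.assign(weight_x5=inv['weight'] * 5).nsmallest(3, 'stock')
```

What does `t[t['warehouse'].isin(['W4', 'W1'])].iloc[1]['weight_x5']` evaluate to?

add column weight_x5 = inv['weight'] * 5:
   stock  weight warehouse  weight_x5
0    284      43        W1        215
1    495      39        W4        195
2    291      47        W2        235
3    168      44        W5        220
4    475      32        W3        160
5    371      22        W3        110
6    424       3        W1         15
7     56      17        W4         85
8    398      18        W2         90
take 3 rows with smallest stock:
   stock  weight warehouse  weight_x5
7     56      17        W4         85
3    168      44        W5        220
0    284      43        W1        215
filter rows where warehouse in ['W4', 'W1']:
   stock  weight warehouse  weight_x5
7     56      17        W4         85
0    284      43        W1        215
Finally, value at position 1, column 'weight_x5' = 215.

215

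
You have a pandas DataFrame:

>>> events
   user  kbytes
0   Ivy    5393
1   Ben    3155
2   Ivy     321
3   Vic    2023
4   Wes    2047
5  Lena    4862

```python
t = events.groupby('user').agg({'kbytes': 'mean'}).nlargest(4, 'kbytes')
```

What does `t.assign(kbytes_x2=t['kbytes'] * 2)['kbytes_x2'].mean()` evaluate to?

group by user, mean of kbytes:
      kbytes
user        
Ben   3155.0
Ivy   2857.0
Lena  4862.0
Vic   2023.0
Wes   2047.0
take 4 rows with largest kbytes:
      kbytes
user        
Lena  4862.0
Ben   3155.0
Ivy   2857.0
Wes   2047.0
add column kbytes_x2 = t['kbytes'] * 2:
      kbytes  kbytes_x2
user                   
Lena  4862.0     9724.0
Ben   3155.0     6310.0
Ivy   2857.0     5714.0
Wes   2047.0     4094.0
Taking the mean of column 'kbytes_x2' gives 6460.5.

6460.5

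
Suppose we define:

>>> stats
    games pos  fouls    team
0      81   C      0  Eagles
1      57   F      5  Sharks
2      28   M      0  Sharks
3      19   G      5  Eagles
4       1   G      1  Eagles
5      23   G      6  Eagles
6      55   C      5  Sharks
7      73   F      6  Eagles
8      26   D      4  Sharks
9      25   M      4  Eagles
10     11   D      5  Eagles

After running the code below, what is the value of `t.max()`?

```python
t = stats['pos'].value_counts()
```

3

value_counts of pos:
pos
G    3
C    2
F    2
M    2
D    2
Name: count, dtype: int64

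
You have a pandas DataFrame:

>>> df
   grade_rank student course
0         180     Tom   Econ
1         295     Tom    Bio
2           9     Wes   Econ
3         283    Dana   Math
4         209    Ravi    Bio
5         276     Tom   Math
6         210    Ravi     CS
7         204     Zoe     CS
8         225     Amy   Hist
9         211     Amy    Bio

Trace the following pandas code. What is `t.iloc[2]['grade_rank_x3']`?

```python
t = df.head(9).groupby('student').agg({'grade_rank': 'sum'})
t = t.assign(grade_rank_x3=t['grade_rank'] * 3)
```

1257

take first 9 rows:
   grade_rank student course
0         180     Tom   Econ
1         295     Tom    Bio
2           9     Wes   Econ
3         283    Dana   Math
4         209    Ravi    Bio
5         276     Tom   Math
6         210    Ravi     CS
7         204     Zoe     CS
8         225     Amy   Hist
group by student, sum of grade_rank:
         grade_rank
student            
Amy             225
Dana            283
Ravi            419
Tom             751
Wes               9
Zoe             204
add column grade_rank_x3 = t['grade_rank'] * 3:
         grade_rank  grade_rank_x3
student                           
Amy             225            675
Dana            283            849
Ravi            419           1257
Tom             751           2253
Wes               9             27
Zoe             204            612
Then the value at position 2, column 'grade_rank_x3': 1257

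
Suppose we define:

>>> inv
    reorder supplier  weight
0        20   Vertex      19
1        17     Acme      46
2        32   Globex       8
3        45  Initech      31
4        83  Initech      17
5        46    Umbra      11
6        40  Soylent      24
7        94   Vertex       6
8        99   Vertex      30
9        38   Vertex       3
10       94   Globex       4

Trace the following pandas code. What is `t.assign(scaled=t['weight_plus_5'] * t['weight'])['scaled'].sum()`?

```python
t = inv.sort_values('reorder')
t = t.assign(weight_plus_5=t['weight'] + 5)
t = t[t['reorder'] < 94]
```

sort by reorder:
    reorder supplier  weight
1        17     Acme      46
0        20   Vertex      19
2        32   Globex       8
9        38   Vertex       3
6        40  Soylent      24
3        45  Initech      31
5        46    Umbra      11
4        83  Initech      17
7        94   Vertex       6
10       94   Globex       4
8        99   Vertex      30
add column weight_plus_5 = t['weight'] + 5:
    reorder supplier  weight  weight_plus_5
1        17     Acme      46             51
0        20   Vertex      19             24
2        32   Globex       8             13
9        38   Vertex       3              8
6        40  Soylent      24             29
3        45  Initech      31             36
5        46    Umbra      11             16
4        83  Initech      17             22
7        94   Vertex       6             11
10       94   Globex       4              9
8        99   Vertex      30             35
filter rows where reorder < 94:
   reorder supplier  weight  weight_plus_5
1       17     Acme      46             51
0       20   Vertex      19             24
2       32   Globex       8             13
9       38   Vertex       3              8
6       40  Soylent      24             29
3       45  Initech      31             36
5       46    Umbra      11             16
4       83  Initech      17             22
add column scaled = t['weight_plus_5'] * t['weight']:
   reorder supplier  weight  weight_plus_5  scaled
1       17     Acme      46             51    2346
0       20   Vertex      19             24     456
2       32   Globex       8             13     104
9       38   Vertex       3              8      24
6       40  Soylent      24             29     696
3       45  Initech      31             36    1116
5       46    Umbra      11             16     176
4       83  Initech      17             22     374
Taking the sum of column 'scaled' gives 5292.

5292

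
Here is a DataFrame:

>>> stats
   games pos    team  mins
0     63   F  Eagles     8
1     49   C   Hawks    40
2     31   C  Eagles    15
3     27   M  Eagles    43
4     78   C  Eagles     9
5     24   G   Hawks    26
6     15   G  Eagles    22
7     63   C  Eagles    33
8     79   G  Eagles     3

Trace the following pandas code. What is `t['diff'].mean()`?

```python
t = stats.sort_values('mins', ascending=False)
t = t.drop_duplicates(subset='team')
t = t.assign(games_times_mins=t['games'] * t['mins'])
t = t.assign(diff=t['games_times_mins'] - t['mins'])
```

1519.0

sort by mins descending:
   games pos    team  mins
3     27   M  Eagles    43
1     49   C   Hawks    40
7     63   C  Eagles    33
5     24   G   Hawks    26
6     15   G  Eagles    22
2     31   C  Eagles    15
4     78   C  Eagles     9
0     63   F  Eagles     8
8     79   G  Eagles     3
drop duplicate team (keep=first):
   games pos    team  mins
3     27   M  Eagles    43
1     49   C   Hawks    40
add column games_times_mins = t['games'] * t['mins']:
   games pos    team  mins  games_times_mins
3     27   M  Eagles    43              1161
1     49   C   Hawks    40              1960
add column diff = t['games_times_mins'] - t['mins']:
   games pos    team  mins  games_times_mins  diff
3     27   M  Eagles    43              1161  1118
1     49   C   Hawks    40              1960  1920
The mean of column 'diff' is 1519.0.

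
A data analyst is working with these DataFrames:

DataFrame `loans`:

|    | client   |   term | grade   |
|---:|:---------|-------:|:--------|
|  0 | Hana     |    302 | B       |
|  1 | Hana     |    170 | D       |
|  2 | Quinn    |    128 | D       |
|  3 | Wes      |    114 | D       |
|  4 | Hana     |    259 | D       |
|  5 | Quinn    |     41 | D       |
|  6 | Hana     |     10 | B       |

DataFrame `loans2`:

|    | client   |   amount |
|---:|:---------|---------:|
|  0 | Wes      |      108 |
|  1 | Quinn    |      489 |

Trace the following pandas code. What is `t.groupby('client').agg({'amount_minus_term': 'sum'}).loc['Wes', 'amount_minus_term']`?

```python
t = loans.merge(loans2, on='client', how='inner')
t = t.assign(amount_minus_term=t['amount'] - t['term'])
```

-6

merge on 'client' (how='inner') → 3 rows:
  client  term grade  amount
0  Quinn   128     D     489
1    Wes   114     D     108
2  Quinn    41     D     489
add column amount_minus_term = t['amount'] - t['term']:
  client  term grade  amount  amount_minus_term
0  Quinn   128     D     489                361
1    Wes   114     D     108                 -6
2  Quinn    41     D     489                448
group by client, sum of amount_minus_term:
        amount_minus_term
client                   
Quinn                 809
Wes                    -6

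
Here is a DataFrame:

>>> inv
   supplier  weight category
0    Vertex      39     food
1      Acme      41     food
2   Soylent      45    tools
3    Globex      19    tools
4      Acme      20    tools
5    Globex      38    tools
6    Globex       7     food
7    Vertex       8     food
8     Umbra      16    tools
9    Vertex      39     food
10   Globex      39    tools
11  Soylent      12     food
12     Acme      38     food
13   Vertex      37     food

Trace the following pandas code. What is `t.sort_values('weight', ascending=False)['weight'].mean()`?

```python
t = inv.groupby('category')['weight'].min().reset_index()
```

group by category, min of weight:
category
food      7
tools    16
Name: weight, dtype: int64
reset_index():
  category  weight
0     food       7
1    tools      16
sort by weight descending:
  category  weight
1    tools      16
0     food       7
mean of column 'weight' → 11.5

11.5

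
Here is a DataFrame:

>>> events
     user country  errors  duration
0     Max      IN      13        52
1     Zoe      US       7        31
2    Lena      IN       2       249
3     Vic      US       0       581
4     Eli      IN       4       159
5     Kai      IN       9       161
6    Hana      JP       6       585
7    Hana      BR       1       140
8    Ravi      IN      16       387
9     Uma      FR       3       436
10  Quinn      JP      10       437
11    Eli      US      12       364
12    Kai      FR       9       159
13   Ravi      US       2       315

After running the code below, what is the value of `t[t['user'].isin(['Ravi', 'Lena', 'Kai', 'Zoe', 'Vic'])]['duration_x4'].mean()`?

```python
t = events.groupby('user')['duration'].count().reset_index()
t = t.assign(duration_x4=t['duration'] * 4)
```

group by user, count of duration:
user
Eli      2
Hana     2
Kai      2
Lena     1
Max      1
Quinn    1
Ravi     2
Uma      1
Vic      1
Zoe      1
Name: duration, dtype: int64
reset_index():
    user  duration
0    Eli         2
1   Hana         2
2    Kai         2
3   Lena         1
4    Max         1
5  Quinn         1
6   Ravi         2
7    Uma         1
8    Vic         1
9    Zoe         1
add column duration_x4 = t['duration'] * 4:
    user  duration  duration_x4
0    Eli         2            8
1   Hana         2            8
2    Kai         2            8
3   Lena         1            4
4    Max         1            4
5  Quinn         1            4
6   Ravi         2            8
7    Uma         1            4
8    Vic         1            4
9    Zoe         1            4
filter rows where user in ['Ravi', 'Lena', 'Kai', 'Zoe', 'Vic']:
   user  duration  duration_x4
2   Kai         2            8
3  Lena         1            4
6  Ravi         2            8
8   Vic         1            4
9   Zoe         1            4
Then the mean of column 'duration_x4': 5.6

5.6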